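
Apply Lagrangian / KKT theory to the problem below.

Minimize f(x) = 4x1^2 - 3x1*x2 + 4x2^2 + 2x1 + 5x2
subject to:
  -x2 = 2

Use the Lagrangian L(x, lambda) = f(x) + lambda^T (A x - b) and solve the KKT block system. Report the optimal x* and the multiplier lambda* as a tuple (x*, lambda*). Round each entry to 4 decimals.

Form the Lagrangian:
  L(x, lambda) = (1/2) x^T Q x + c^T x + lambda^T (A x - b)
Stationarity (grad_x L = 0): Q x + c + A^T lambda = 0.
Primal feasibility: A x = b.

This gives the KKT block system:
  [ Q   A^T ] [ x     ]   [-c ]
  [ A    0  ] [ lambda ] = [ b ]

Solving the linear system:
  x*      = (-1, -2)
  lambda* = (-8)
  f(x*)   = 2

x* = (-1, -2), lambda* = (-8)


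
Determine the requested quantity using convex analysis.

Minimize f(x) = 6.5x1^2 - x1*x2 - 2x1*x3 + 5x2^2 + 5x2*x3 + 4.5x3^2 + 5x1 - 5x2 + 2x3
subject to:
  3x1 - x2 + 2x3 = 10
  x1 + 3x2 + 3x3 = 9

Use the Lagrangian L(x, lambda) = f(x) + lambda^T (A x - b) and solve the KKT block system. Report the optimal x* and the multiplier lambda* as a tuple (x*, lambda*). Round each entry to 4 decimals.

Form the Lagrangian:
  L(x, lambda) = (1/2) x^T Q x + c^T x + lambda^T (A x - b)
Stationarity (grad_x L = 0): Q x + c + A^T lambda = 0.
Primal feasibility: A x = b.

This gives the KKT block system:
  [ Q   A^T ] [ x     ]   [-c ]
  [ A    0  ] [ lambda ] = [ b ]

Solving the linear system:
  x*      = (1.5524, -0.1259, 2.6085)
  lambda* = (-5.5038, -3.5781)
  f(x*)   = 50.4249

x* = (1.5524, -0.1259, 2.6085), lambda* = (-5.5038, -3.5781)


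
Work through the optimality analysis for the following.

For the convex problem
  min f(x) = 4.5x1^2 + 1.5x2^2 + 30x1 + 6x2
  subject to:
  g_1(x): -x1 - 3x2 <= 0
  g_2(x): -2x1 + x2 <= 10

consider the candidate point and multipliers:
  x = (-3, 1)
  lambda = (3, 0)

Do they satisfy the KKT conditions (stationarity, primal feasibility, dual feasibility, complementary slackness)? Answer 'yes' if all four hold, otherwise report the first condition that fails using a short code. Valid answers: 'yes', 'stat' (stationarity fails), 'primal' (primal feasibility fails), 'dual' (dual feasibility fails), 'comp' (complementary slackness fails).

Gradient of f: grad f(x) = Q x + c = (3, 9)
Constraint values g_i(x) = a_i^T x - b_i:
  g_1((-3, 1)) = 0
  g_2((-3, 1)) = -3
Stationarity residual: grad f(x) + sum_i lambda_i a_i = (0, 0)
  -> stationarity OK
Primal feasibility (all g_i <= 0): OK
Dual feasibility (all lambda_i >= 0): OK
Complementary slackness (lambda_i * g_i(x) = 0 for all i): OK

Verdict: yes, KKT holds.

yes


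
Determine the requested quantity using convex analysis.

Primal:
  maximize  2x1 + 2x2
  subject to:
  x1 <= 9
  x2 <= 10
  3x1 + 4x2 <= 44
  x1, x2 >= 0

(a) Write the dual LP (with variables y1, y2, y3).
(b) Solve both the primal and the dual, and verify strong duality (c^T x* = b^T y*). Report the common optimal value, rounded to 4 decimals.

The standard primal-dual pair for 'max c^T x s.t. A x <= b, x >= 0' is:
  Dual:  min b^T y  s.t.  A^T y >= c,  y >= 0.

So the dual LP is:
  minimize  9y1 + 10y2 + 44y3
  subject to:
    y1 + 3y3 >= 2
    y2 + 4y3 >= 2
    y1, y2, y3 >= 0

Solving the primal: x* = (9, 4.25).
  primal value c^T x* = 26.5.
Solving the dual: y* = (0.5, 0, 0.5).
  dual value b^T y* = 26.5.
Strong duality: c^T x* = b^T y*. Confirmed.

26.5


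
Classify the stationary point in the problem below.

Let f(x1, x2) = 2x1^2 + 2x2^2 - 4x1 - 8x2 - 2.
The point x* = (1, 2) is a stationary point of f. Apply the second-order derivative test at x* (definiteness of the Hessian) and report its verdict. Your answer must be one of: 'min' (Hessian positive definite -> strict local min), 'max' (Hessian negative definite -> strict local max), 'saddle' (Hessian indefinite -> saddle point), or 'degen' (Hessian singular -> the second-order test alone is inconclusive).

Compute the Hessian H = grad^2 f:
  H = [[4, 0], [0, 4]]
Verify stationarity: grad f(x*) = H x* + g = (0, 0).
Eigenvalues of H: 4, 4.
Both eigenvalues > 0, so H is positive definite -> x* is a strict local min.

min


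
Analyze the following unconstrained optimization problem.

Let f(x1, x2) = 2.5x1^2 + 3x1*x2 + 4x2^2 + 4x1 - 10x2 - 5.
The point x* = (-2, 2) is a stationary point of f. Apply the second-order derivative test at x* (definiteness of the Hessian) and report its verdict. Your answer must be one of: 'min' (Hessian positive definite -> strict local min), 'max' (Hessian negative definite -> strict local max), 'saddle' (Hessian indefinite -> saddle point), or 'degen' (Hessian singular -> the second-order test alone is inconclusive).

Compute the Hessian H = grad^2 f:
  H = [[5, 3], [3, 8]]
Verify stationarity: grad f(x*) = H x* + g = (0, 0).
Eigenvalues of H: 3.1459, 9.8541.
Both eigenvalues > 0, so H is positive definite -> x* is a strict local min.

min


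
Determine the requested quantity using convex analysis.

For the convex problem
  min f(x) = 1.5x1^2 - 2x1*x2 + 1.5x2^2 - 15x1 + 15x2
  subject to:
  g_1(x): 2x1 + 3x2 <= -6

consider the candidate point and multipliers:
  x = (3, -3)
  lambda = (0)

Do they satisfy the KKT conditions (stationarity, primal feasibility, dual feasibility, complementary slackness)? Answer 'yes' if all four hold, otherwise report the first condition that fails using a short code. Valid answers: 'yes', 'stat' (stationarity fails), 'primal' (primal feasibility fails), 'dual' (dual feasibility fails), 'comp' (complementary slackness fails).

Gradient of f: grad f(x) = Q x + c = (0, 0)
Constraint values g_i(x) = a_i^T x - b_i:
  g_1((3, -3)) = 3
Stationarity residual: grad f(x) + sum_i lambda_i a_i = (0, 0)
  -> stationarity OK
Primal feasibility (all g_i <= 0): FAILS
Dual feasibility (all lambda_i >= 0): OK
Complementary slackness (lambda_i * g_i(x) = 0 for all i): OK

Verdict: the first failing condition is primal_feasibility -> primal.

primal


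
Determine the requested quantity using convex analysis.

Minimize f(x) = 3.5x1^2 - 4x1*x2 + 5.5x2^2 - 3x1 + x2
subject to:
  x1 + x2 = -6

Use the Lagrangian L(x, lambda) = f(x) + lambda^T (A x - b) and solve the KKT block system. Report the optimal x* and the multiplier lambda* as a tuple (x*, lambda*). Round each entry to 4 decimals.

Form the Lagrangian:
  L(x, lambda) = (1/2) x^T Q x + c^T x + lambda^T (A x - b)
Stationarity (grad_x L = 0): Q x + c + A^T lambda = 0.
Primal feasibility: A x = b.

This gives the KKT block system:
  [ Q   A^T ] [ x     ]   [-c ]
  [ A    0  ] [ lambda ] = [ b ]

Solving the linear system:
  x*      = (-3.3077, -2.6923)
  lambda* = (15.3846)
  f(x*)   = 49.7692

x* = (-3.3077, -2.6923), lambda* = (15.3846)


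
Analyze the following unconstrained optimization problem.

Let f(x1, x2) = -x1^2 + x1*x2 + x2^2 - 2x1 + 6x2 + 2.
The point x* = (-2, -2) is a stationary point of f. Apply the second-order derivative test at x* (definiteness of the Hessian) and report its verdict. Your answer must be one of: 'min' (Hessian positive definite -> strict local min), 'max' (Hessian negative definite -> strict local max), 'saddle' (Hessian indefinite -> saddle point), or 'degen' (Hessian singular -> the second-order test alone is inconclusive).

Compute the Hessian H = grad^2 f:
  H = [[-2, 1], [1, 2]]
Verify stationarity: grad f(x*) = H x* + g = (0, 0).
Eigenvalues of H: -2.2361, 2.2361.
Eigenvalues have mixed signs, so H is indefinite -> x* is a saddle point.

saddle


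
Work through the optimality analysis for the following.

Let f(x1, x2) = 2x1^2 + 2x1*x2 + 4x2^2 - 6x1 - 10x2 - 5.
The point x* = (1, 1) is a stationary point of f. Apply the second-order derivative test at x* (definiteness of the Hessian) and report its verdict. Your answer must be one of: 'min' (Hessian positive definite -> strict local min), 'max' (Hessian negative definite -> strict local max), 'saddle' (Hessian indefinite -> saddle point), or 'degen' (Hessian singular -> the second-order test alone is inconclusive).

Compute the Hessian H = grad^2 f:
  H = [[4, 2], [2, 8]]
Verify stationarity: grad f(x*) = H x* + g = (0, 0).
Eigenvalues of H: 3.1716, 8.8284.
Both eigenvalues > 0, so H is positive definite -> x* is a strict local min.

min


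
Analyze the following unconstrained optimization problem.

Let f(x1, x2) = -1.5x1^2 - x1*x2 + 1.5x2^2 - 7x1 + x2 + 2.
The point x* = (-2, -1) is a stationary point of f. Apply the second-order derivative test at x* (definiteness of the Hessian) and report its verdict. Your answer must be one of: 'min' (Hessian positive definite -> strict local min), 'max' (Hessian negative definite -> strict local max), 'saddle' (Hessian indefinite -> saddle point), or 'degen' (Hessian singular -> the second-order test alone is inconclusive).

Compute the Hessian H = grad^2 f:
  H = [[-3, -1], [-1, 3]]
Verify stationarity: grad f(x*) = H x* + g = (0, 0).
Eigenvalues of H: -3.1623, 3.1623.
Eigenvalues have mixed signs, so H is indefinite -> x* is a saddle point.

saddle


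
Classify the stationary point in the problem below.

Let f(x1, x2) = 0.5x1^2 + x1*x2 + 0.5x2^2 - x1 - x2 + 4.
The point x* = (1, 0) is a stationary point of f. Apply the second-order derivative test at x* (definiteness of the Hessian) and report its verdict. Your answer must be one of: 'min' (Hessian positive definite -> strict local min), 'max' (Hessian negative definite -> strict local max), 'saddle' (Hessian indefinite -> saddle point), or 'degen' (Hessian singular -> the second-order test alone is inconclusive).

Compute the Hessian H = grad^2 f:
  H = [[1, 1], [1, 1]]
Verify stationarity: grad f(x*) = H x* + g = (0, 0).
Eigenvalues of H: 0, 2.
H has a zero eigenvalue (singular; positive semidefinite but not definite), so H is neither positive definite, negative definite, nor indefinite. The second-order test alone is inconclusive -> degen.
(Indeed, f is constant along the null direction of H through x*, so x* is not a strict local extremum.)

degen


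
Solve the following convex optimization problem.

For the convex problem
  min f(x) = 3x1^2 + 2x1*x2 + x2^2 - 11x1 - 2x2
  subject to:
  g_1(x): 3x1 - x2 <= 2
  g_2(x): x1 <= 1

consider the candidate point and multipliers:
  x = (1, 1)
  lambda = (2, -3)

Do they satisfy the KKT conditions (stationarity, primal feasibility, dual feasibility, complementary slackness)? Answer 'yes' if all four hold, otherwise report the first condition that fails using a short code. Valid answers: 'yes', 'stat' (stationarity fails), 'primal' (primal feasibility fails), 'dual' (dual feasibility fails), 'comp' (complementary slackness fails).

Gradient of f: grad f(x) = Q x + c = (-3, 2)
Constraint values g_i(x) = a_i^T x - b_i:
  g_1((1, 1)) = 0
  g_2((1, 1)) = 0
Stationarity residual: grad f(x) + sum_i lambda_i a_i = (0, 0)
  -> stationarity OK
Primal feasibility (all g_i <= 0): OK
Dual feasibility (all lambda_i >= 0): FAILS
Complementary slackness (lambda_i * g_i(x) = 0 for all i): OK

Verdict: the first failing condition is dual_feasibility -> dual.

dual


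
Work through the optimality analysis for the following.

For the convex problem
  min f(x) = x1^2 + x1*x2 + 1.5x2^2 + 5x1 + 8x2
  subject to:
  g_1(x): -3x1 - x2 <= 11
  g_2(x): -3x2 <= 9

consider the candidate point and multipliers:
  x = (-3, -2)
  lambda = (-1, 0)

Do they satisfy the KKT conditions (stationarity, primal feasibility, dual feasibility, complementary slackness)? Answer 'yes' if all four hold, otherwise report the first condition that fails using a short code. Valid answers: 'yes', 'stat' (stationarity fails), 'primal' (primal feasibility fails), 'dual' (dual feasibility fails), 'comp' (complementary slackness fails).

Gradient of f: grad f(x) = Q x + c = (-3, -1)
Constraint values g_i(x) = a_i^T x - b_i:
  g_1((-3, -2)) = 0
  g_2((-3, -2)) = -3
Stationarity residual: grad f(x) + sum_i lambda_i a_i = (0, 0)
  -> stationarity OK
Primal feasibility (all g_i <= 0): OK
Dual feasibility (all lambda_i >= 0): FAILS
Complementary slackness (lambda_i * g_i(x) = 0 for all i): OK

Verdict: the first failing condition is dual_feasibility -> dual.

dual


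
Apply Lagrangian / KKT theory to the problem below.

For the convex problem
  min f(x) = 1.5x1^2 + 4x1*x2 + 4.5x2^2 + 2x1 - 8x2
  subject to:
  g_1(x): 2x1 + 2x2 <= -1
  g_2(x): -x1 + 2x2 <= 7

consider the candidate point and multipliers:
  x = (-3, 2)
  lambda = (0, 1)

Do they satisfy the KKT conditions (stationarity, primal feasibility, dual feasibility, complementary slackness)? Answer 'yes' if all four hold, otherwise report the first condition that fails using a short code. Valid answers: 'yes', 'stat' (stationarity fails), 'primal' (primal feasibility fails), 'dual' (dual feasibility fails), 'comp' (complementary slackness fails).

Gradient of f: grad f(x) = Q x + c = (1, -2)
Constraint values g_i(x) = a_i^T x - b_i:
  g_1((-3, 2)) = -1
  g_2((-3, 2)) = 0
Stationarity residual: grad f(x) + sum_i lambda_i a_i = (0, 0)
  -> stationarity OK
Primal feasibility (all g_i <= 0): OK
Dual feasibility (all lambda_i >= 0): OK
Complementary slackness (lambda_i * g_i(x) = 0 for all i): OK

Verdict: yes, KKT holds.

yes


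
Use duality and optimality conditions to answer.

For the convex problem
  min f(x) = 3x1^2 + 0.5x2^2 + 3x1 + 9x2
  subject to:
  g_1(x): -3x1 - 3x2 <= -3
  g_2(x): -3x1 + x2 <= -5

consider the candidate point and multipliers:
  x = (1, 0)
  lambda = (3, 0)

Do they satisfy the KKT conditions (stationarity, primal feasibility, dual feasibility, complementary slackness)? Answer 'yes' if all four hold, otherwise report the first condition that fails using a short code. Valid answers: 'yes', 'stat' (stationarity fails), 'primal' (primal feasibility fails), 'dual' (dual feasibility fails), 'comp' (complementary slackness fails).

Gradient of f: grad f(x) = Q x + c = (9, 9)
Constraint values g_i(x) = a_i^T x - b_i:
  g_1((1, 0)) = 0
  g_2((1, 0)) = 2
Stationarity residual: grad f(x) + sum_i lambda_i a_i = (0, 0)
  -> stationarity OK
Primal feasibility (all g_i <= 0): FAILS
Dual feasibility (all lambda_i >= 0): OK
Complementary slackness (lambda_i * g_i(x) = 0 for all i): OK

Verdict: the first failing condition is primal_feasibility -> primal.

primal


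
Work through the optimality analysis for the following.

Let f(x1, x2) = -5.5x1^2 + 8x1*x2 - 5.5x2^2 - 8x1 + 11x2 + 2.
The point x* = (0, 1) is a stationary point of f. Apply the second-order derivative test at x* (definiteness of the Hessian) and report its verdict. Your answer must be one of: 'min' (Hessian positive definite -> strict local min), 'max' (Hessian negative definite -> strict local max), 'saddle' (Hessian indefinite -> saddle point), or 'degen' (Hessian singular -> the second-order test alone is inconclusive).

Compute the Hessian H = grad^2 f:
  H = [[-11, 8], [8, -11]]
Verify stationarity: grad f(x*) = H x* + g = (0, 0).
Eigenvalues of H: -19, -3.
Both eigenvalues < 0, so H is negative definite -> x* is a strict local max.

max


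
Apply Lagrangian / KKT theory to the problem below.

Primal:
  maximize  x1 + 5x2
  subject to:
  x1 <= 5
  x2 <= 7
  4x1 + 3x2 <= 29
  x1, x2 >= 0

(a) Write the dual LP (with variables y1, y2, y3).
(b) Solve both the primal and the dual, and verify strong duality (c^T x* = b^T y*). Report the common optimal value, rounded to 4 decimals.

The standard primal-dual pair for 'max c^T x s.t. A x <= b, x >= 0' is:
  Dual:  min b^T y  s.t.  A^T y >= c,  y >= 0.

So the dual LP is:
  minimize  5y1 + 7y2 + 29y3
  subject to:
    y1 + 4y3 >= 1
    y2 + 3y3 >= 5
    y1, y2, y3 >= 0

Solving the primal: x* = (2, 7).
  primal value c^T x* = 37.
Solving the dual: y* = (0, 4.25, 0.25).
  dual value b^T y* = 37.
Strong duality: c^T x* = b^T y*. Confirmed.

37


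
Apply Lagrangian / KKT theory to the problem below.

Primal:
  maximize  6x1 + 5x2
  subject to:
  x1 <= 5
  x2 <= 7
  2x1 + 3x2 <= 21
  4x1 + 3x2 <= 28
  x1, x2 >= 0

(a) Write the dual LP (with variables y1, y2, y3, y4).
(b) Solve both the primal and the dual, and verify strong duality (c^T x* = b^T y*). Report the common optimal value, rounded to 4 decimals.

The standard primal-dual pair for 'max c^T x s.t. A x <= b, x >= 0' is:
  Dual:  min b^T y  s.t.  A^T y >= c,  y >= 0.

So the dual LP is:
  minimize  5y1 + 7y2 + 21y3 + 28y4
  subject to:
    y1 + 2y3 + 4y4 >= 6
    y2 + 3y3 + 3y4 >= 5
    y1, y2, y3, y4 >= 0

Solving the primal: x* = (3.5, 4.6667).
  primal value c^T x* = 44.3333.
Solving the dual: y* = (0, 0, 0.3333, 1.3333).
  dual value b^T y* = 44.3333.
Strong duality: c^T x* = b^T y*. Confirmed.

44.3333


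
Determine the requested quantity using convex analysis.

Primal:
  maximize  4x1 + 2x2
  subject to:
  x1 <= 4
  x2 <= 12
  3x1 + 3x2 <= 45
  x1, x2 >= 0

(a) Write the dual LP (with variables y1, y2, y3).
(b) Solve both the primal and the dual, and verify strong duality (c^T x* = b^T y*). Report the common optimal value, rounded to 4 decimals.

The standard primal-dual pair for 'max c^T x s.t. A x <= b, x >= 0' is:
  Dual:  min b^T y  s.t.  A^T y >= c,  y >= 0.

So the dual LP is:
  minimize  4y1 + 12y2 + 45y3
  subject to:
    y1 + 3y3 >= 4
    y2 + 3y3 >= 2
    y1, y2, y3 >= 0

Solving the primal: x* = (4, 11).
  primal value c^T x* = 38.
Solving the dual: y* = (2, 0, 0.6667).
  dual value b^T y* = 38.
Strong duality: c^T x* = b^T y*. Confirmed.

38


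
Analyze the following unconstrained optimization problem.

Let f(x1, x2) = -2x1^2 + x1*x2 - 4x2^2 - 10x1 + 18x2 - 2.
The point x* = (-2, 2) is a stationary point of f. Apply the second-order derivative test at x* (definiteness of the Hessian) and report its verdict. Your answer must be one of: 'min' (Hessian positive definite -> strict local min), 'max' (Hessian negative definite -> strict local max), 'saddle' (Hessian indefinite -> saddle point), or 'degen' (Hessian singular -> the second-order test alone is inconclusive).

Compute the Hessian H = grad^2 f:
  H = [[-4, 1], [1, -8]]
Verify stationarity: grad f(x*) = H x* + g = (0, 0).
Eigenvalues of H: -8.2361, -3.7639.
Both eigenvalues < 0, so H is negative definite -> x* is a strict local max.

max


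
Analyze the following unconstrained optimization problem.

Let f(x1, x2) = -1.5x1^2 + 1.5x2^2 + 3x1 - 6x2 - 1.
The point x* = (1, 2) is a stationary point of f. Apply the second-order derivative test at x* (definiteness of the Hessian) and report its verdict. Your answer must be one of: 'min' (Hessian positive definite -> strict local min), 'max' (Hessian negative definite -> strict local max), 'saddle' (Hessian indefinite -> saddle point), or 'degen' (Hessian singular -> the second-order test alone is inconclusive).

Compute the Hessian H = grad^2 f:
  H = [[-3, 0], [0, 3]]
Verify stationarity: grad f(x*) = H x* + g = (0, 0).
Eigenvalues of H: -3, 3.
Eigenvalues have mixed signs, so H is indefinite -> x* is a saddle point.

saddle


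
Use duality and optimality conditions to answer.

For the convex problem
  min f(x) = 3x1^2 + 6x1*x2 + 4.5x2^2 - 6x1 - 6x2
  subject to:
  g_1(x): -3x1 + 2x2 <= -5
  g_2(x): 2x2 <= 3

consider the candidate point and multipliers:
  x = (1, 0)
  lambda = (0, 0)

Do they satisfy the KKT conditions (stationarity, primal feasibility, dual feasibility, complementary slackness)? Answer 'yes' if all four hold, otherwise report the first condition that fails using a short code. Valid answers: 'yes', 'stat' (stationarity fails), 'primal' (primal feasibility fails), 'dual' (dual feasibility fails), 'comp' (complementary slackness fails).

Gradient of f: grad f(x) = Q x + c = (0, 0)
Constraint values g_i(x) = a_i^T x - b_i:
  g_1((1, 0)) = 2
  g_2((1, 0)) = -3
Stationarity residual: grad f(x) + sum_i lambda_i a_i = (0, 0)
  -> stationarity OK
Primal feasibility (all g_i <= 0): FAILS
Dual feasibility (all lambda_i >= 0): OK
Complementary slackness (lambda_i * g_i(x) = 0 for all i): OK

Verdict: the first failing condition is primal_feasibility -> primal.

primal


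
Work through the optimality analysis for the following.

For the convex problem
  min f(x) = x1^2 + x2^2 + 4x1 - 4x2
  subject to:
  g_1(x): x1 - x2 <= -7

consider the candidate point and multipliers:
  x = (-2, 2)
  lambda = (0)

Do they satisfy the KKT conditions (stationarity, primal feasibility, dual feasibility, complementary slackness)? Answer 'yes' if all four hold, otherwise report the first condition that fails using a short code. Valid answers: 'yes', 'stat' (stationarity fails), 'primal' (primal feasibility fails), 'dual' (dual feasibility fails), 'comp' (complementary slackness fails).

Gradient of f: grad f(x) = Q x + c = (0, 0)
Constraint values g_i(x) = a_i^T x - b_i:
  g_1((-2, 2)) = 3
Stationarity residual: grad f(x) + sum_i lambda_i a_i = (0, 0)
  -> stationarity OK
Primal feasibility (all g_i <= 0): FAILS
Dual feasibility (all lambda_i >= 0): OK
Complementary slackness (lambda_i * g_i(x) = 0 for all i): OK

Verdict: the first failing condition is primal_feasibility -> primal.

primal


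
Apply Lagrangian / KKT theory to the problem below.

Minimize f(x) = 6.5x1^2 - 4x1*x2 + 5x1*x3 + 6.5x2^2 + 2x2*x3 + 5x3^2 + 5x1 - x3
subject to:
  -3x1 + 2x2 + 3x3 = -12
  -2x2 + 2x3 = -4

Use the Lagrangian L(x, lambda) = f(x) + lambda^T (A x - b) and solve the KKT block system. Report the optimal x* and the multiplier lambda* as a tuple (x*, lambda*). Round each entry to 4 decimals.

Form the Lagrangian:
  L(x, lambda) = (1/2) x^T Q x + c^T x + lambda^T (A x - b)
Stationarity (grad_x L = 0): Q x + c + A^T lambda = 0.
Primal feasibility: A x = b.

This gives the KKT block system:
  [ Q   A^T ] [ x     ]   [-c ]
  [ A    0  ] [ lambda ] = [ b ]

Solving the linear system:
  x*      = (1.699, -0.1806, -2.1806)
  lambda* = (5.6355, -1.1171)
  f(x*)   = 36.9164

x* = (1.699, -0.1806, -2.1806), lambda* = (5.6355, -1.1171)


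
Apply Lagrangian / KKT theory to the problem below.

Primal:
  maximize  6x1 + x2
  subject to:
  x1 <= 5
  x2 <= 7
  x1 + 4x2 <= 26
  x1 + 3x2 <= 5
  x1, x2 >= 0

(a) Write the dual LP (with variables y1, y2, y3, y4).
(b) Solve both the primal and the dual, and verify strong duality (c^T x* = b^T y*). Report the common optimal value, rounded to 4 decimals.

The standard primal-dual pair for 'max c^T x s.t. A x <= b, x >= 0' is:
  Dual:  min b^T y  s.t.  A^T y >= c,  y >= 0.

So the dual LP is:
  minimize  5y1 + 7y2 + 26y3 + 5y4
  subject to:
    y1 + y3 + y4 >= 6
    y2 + 4y3 + 3y4 >= 1
    y1, y2, y3, y4 >= 0

Solving the primal: x* = (5, 0).
  primal value c^T x* = 30.
Solving the dual: y* = (5.6667, 0, 0, 0.3333).
  dual value b^T y* = 30.
Strong duality: c^T x* = b^T y*. Confirmed.

30


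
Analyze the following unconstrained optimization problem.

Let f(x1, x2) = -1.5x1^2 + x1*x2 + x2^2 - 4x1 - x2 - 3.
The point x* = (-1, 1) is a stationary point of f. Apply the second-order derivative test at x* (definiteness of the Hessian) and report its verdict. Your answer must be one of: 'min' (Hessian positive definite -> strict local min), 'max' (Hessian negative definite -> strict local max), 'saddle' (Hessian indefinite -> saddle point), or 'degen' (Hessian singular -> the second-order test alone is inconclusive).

Compute the Hessian H = grad^2 f:
  H = [[-3, 1], [1, 2]]
Verify stationarity: grad f(x*) = H x* + g = (0, 0).
Eigenvalues of H: -3.1926, 2.1926.
Eigenvalues have mixed signs, so H is indefinite -> x* is a saddle point.

saddle


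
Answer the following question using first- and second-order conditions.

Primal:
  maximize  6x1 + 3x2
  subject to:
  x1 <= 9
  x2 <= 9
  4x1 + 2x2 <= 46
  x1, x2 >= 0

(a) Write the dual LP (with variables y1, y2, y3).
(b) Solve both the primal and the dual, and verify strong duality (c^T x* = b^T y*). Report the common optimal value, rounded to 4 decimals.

The standard primal-dual pair for 'max c^T x s.t. A x <= b, x >= 0' is:
  Dual:  min b^T y  s.t.  A^T y >= c,  y >= 0.

So the dual LP is:
  minimize  9y1 + 9y2 + 46y3
  subject to:
    y1 + 4y3 >= 6
    y2 + 2y3 >= 3
    y1, y2, y3 >= 0

Solving the primal: x* = (7, 9).
  primal value c^T x* = 69.
Solving the dual: y* = (0, 0, 1.5).
  dual value b^T y* = 69.
Strong duality: c^T x* = b^T y*. Confirmed.

69


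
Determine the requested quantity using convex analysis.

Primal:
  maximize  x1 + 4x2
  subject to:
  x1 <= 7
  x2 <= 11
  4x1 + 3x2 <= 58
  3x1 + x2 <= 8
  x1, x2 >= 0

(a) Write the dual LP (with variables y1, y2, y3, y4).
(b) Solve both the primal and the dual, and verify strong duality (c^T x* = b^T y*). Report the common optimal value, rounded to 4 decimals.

The standard primal-dual pair for 'max c^T x s.t. A x <= b, x >= 0' is:
  Dual:  min b^T y  s.t.  A^T y >= c,  y >= 0.

So the dual LP is:
  minimize  7y1 + 11y2 + 58y3 + 8y4
  subject to:
    y1 + 4y3 + 3y4 >= 1
    y2 + 3y3 + y4 >= 4
    y1, y2, y3, y4 >= 0

Solving the primal: x* = (0, 8).
  primal value c^T x* = 32.
Solving the dual: y* = (0, 0, 0, 4).
  dual value b^T y* = 32.
Strong duality: c^T x* = b^T y*. Confirmed.

32


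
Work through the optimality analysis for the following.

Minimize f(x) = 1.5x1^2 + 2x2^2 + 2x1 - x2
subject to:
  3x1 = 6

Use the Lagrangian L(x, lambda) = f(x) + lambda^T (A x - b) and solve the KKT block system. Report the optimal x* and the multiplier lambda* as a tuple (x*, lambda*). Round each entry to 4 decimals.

Form the Lagrangian:
  L(x, lambda) = (1/2) x^T Q x + c^T x + lambda^T (A x - b)
Stationarity (grad_x L = 0): Q x + c + A^T lambda = 0.
Primal feasibility: A x = b.

This gives the KKT block system:
  [ Q   A^T ] [ x     ]   [-c ]
  [ A    0  ] [ lambda ] = [ b ]

Solving the linear system:
  x*      = (2, 0.25)
  lambda* = (-2.6667)
  f(x*)   = 9.875

x* = (2, 0.25), lambda* = (-2.6667)


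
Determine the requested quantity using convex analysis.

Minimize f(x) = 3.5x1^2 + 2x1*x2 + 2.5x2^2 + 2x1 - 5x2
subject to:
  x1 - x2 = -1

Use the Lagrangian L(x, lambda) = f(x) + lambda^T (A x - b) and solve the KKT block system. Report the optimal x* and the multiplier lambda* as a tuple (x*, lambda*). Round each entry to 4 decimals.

Form the Lagrangian:
  L(x, lambda) = (1/2) x^T Q x + c^T x + lambda^T (A x - b)
Stationarity (grad_x L = 0): Q x + c + A^T lambda = 0.
Primal feasibility: A x = b.

This gives the KKT block system:
  [ Q   A^T ] [ x     ]   [-c ]
  [ A    0  ] [ lambda ] = [ b ]

Solving the linear system:
  x*      = (-0.25, 0.75)
  lambda* = (-1.75)
  f(x*)   = -3

x* = (-0.25, 0.75), lambda* = (-1.75)


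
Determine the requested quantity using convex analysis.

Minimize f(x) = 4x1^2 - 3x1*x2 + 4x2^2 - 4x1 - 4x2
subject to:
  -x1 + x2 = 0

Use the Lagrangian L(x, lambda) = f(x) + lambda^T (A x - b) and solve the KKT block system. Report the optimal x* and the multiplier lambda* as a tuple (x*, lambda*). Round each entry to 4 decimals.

Form the Lagrangian:
  L(x, lambda) = (1/2) x^T Q x + c^T x + lambda^T (A x - b)
Stationarity (grad_x L = 0): Q x + c + A^T lambda = 0.
Primal feasibility: A x = b.

This gives the KKT block system:
  [ Q   A^T ] [ x     ]   [-c ]
  [ A    0  ] [ lambda ] = [ b ]

Solving the linear system:
  x*      = (0.8, 0.8)
  lambda* = (0)
  f(x*)   = -3.2

x* = (0.8, 0.8), lambda* = (0)


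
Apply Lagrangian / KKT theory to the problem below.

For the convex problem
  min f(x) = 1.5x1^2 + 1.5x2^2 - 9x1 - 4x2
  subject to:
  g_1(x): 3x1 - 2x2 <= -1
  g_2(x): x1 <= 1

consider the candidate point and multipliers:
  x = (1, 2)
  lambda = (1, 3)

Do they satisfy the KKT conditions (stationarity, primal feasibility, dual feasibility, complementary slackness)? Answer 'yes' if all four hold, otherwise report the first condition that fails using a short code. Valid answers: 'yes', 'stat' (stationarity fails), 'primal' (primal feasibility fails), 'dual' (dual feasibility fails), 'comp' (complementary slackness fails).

Gradient of f: grad f(x) = Q x + c = (-6, 2)
Constraint values g_i(x) = a_i^T x - b_i:
  g_1((1, 2)) = 0
  g_2((1, 2)) = 0
Stationarity residual: grad f(x) + sum_i lambda_i a_i = (0, 0)
  -> stationarity OK
Primal feasibility (all g_i <= 0): OK
Dual feasibility (all lambda_i >= 0): OK
Complementary slackness (lambda_i * g_i(x) = 0 for all i): OK

Verdict: yes, KKT holds.

yes


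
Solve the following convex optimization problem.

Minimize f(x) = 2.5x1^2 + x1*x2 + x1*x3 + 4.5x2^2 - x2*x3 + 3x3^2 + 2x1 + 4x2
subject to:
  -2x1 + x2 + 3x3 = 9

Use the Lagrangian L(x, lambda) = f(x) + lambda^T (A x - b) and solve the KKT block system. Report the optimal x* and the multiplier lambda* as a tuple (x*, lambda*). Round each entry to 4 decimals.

Form the Lagrangian:
  L(x, lambda) = (1/2) x^T Q x + c^T x + lambda^T (A x - b)
Stationarity (grad_x L = 0): Q x + c + A^T lambda = 0.
Primal feasibility: A x = b.

This gives the KKT block system:
  [ Q   A^T ] [ x     ]   [-c ]
  [ A    0  ] [ lambda ] = [ b ]

Solving the linear system:
  x*      = (-1.8526, 0.2448, 1.6833)
  lambda* = (-2.6675)
  f(x*)   = 10.6407

x* = (-1.8526, 0.2448, 1.6833), lambda* = (-2.6675)


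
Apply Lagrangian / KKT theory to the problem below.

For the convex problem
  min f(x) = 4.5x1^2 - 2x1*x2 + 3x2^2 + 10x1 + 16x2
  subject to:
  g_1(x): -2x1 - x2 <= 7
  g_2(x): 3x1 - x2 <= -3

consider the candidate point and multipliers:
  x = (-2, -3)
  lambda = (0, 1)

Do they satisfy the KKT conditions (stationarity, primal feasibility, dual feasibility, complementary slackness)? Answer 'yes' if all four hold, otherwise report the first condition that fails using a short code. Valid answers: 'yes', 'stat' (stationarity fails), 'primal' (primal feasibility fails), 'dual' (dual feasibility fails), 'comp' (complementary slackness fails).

Gradient of f: grad f(x) = Q x + c = (-2, 2)
Constraint values g_i(x) = a_i^T x - b_i:
  g_1((-2, -3)) = 0
  g_2((-2, -3)) = 0
Stationarity residual: grad f(x) + sum_i lambda_i a_i = (1, 1)
  -> stationarity FAILS
Primal feasibility (all g_i <= 0): OK
Dual feasibility (all lambda_i >= 0): OK
Complementary slackness (lambda_i * g_i(x) = 0 for all i): OK

Verdict: the first failing condition is stationarity -> stat.

stat


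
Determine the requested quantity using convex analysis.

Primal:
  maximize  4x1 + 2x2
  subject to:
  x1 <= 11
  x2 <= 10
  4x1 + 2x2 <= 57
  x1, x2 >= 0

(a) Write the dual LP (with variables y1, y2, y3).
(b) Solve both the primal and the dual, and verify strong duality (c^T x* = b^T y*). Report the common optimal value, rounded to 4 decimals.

The standard primal-dual pair for 'max c^T x s.t. A x <= b, x >= 0' is:
  Dual:  min b^T y  s.t.  A^T y >= c,  y >= 0.

So the dual LP is:
  minimize  11y1 + 10y2 + 57y3
  subject to:
    y1 + 4y3 >= 4
    y2 + 2y3 >= 2
    y1, y2, y3 >= 0

Solving the primal: x* = (9.25, 10).
  primal value c^T x* = 57.
Solving the dual: y* = (0, 0, 1).
  dual value b^T y* = 57.
Strong duality: c^T x* = b^T y*. Confirmed.

57


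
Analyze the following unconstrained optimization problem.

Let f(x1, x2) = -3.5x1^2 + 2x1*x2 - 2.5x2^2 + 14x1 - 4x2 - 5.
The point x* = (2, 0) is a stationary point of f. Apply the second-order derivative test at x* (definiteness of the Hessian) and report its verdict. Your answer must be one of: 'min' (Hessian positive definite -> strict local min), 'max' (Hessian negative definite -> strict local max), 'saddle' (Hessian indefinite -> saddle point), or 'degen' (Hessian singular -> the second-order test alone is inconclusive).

Compute the Hessian H = grad^2 f:
  H = [[-7, 2], [2, -5]]
Verify stationarity: grad f(x*) = H x* + g = (0, 0).
Eigenvalues of H: -8.2361, -3.7639.
Both eigenvalues < 0, so H is negative definite -> x* is a strict local max.

max


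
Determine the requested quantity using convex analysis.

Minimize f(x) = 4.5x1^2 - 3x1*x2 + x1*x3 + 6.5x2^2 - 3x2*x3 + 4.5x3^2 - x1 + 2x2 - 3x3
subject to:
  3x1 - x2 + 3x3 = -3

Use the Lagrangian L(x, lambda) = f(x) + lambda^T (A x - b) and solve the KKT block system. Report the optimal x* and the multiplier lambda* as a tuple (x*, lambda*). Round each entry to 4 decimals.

Form the Lagrangian:
  L(x, lambda) = (1/2) x^T Q x + c^T x + lambda^T (A x - b)
Stationarity (grad_x L = 0): Q x + c + A^T lambda = 0.
Primal feasibility: A x = b.

This gives the KKT block system:
  [ Q   A^T ] [ x     ]   [-c ]
  [ A    0  ] [ lambda ] = [ b ]

Solving the linear system:
  x*      = (-0.6635, -0.2308, -0.4135)
  lambda* = (2.2308)
  f(x*)   = 4.0673

x* = (-0.6635, -0.2308, -0.4135), lambda* = (2.2308)


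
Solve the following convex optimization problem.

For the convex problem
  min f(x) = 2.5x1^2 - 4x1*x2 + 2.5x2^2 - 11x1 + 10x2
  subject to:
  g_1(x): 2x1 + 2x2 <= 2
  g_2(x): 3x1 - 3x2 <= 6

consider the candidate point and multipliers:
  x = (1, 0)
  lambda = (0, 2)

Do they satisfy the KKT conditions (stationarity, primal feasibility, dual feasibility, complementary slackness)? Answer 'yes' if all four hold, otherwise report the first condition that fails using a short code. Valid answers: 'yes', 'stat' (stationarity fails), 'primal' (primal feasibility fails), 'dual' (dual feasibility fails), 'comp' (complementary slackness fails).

Gradient of f: grad f(x) = Q x + c = (-6, 6)
Constraint values g_i(x) = a_i^T x - b_i:
  g_1((1, 0)) = 0
  g_2((1, 0)) = -3
Stationarity residual: grad f(x) + sum_i lambda_i a_i = (0, 0)
  -> stationarity OK
Primal feasibility (all g_i <= 0): OK
Dual feasibility (all lambda_i >= 0): OK
Complementary slackness (lambda_i * g_i(x) = 0 for all i): FAILS

Verdict: the first failing condition is complementary_slackness -> comp.

comp


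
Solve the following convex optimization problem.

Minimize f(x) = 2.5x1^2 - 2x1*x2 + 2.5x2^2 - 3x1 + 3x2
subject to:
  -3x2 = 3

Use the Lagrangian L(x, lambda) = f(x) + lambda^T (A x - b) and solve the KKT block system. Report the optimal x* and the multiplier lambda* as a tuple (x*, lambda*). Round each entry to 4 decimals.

Form the Lagrangian:
  L(x, lambda) = (1/2) x^T Q x + c^T x + lambda^T (A x - b)
Stationarity (grad_x L = 0): Q x + c + A^T lambda = 0.
Primal feasibility: A x = b.

This gives the KKT block system:
  [ Q   A^T ] [ x     ]   [-c ]
  [ A    0  ] [ lambda ] = [ b ]

Solving the linear system:
  x*      = (0.2, -1)
  lambda* = (-0.8)
  f(x*)   = -0.6

x* = (0.2, -1), lambda* = (-0.8)


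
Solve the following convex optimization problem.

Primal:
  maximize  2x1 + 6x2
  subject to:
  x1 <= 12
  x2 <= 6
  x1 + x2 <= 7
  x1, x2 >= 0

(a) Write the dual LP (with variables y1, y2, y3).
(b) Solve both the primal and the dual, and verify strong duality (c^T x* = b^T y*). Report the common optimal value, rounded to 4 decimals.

The standard primal-dual pair for 'max c^T x s.t. A x <= b, x >= 0' is:
  Dual:  min b^T y  s.t.  A^T y >= c,  y >= 0.

So the dual LP is:
  minimize  12y1 + 6y2 + 7y3
  subject to:
    y1 + y3 >= 2
    y2 + y3 >= 6
    y1, y2, y3 >= 0

Solving the primal: x* = (1, 6).
  primal value c^T x* = 38.
Solving the dual: y* = (0, 4, 2).
  dual value b^T y* = 38.
Strong duality: c^T x* = b^T y*. Confirmed.

38


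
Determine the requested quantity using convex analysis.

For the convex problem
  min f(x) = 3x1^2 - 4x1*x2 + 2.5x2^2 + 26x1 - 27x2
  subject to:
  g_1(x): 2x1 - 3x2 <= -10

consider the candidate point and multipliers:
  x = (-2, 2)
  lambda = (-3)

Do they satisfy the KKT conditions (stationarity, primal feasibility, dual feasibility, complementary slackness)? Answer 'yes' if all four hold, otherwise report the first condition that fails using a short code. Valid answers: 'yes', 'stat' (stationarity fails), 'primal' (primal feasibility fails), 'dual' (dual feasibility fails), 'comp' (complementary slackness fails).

Gradient of f: grad f(x) = Q x + c = (6, -9)
Constraint values g_i(x) = a_i^T x - b_i:
  g_1((-2, 2)) = 0
Stationarity residual: grad f(x) + sum_i lambda_i a_i = (0, 0)
  -> stationarity OK
Primal feasibility (all g_i <= 0): OK
Dual feasibility (all lambda_i >= 0): FAILS
Complementary slackness (lambda_i * g_i(x) = 0 for all i): OK

Verdict: the first failing condition is dual_feasibility -> dual.

dual


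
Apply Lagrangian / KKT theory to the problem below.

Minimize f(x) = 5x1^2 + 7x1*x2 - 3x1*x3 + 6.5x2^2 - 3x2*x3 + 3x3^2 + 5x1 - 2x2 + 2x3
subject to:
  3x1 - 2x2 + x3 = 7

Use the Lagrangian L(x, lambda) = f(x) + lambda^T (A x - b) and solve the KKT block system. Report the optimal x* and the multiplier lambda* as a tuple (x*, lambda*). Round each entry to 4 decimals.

Form the Lagrangian:
  L(x, lambda) = (1/2) x^T Q x + c^T x + lambda^T (A x - b)
Stationarity (grad_x L = 0): Q x + c + A^T lambda = 0.
Primal feasibility: A x = b.

This gives the KKT block system:
  [ Q   A^T ] [ x     ]   [-c ]
  [ A    0  ] [ lambda ] = [ b ]

Solving the linear system:
  x*      = (1.4629, -1.0786, 0.4541)
  lambda* = (-3.5721)
  f(x*)   = 17.6921

x* = (1.4629, -1.0786, 0.4541), lambda* = (-3.5721)


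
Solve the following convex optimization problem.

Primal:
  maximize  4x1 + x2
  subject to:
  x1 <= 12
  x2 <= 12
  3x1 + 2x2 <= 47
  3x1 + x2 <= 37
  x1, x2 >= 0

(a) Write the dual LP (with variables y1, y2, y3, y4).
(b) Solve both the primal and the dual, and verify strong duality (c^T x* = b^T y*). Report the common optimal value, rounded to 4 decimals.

The standard primal-dual pair for 'max c^T x s.t. A x <= b, x >= 0' is:
  Dual:  min b^T y  s.t.  A^T y >= c,  y >= 0.

So the dual LP is:
  minimize  12y1 + 12y2 + 47y3 + 37y4
  subject to:
    y1 + 3y3 + 3y4 >= 4
    y2 + 2y3 + y4 >= 1
    y1, y2, y3, y4 >= 0

Solving the primal: x* = (12, 1).
  primal value c^T x* = 49.
Solving the dual: y* = (1, 0, 0, 1).
  dual value b^T y* = 49.
Strong duality: c^T x* = b^T y*. Confirmed.

49


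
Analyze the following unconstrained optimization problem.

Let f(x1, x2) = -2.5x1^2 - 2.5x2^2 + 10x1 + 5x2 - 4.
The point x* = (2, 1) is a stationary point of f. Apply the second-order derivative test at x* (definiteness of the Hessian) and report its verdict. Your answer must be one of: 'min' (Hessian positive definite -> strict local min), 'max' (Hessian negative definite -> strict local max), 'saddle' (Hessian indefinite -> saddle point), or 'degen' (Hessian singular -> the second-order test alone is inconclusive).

Compute the Hessian H = grad^2 f:
  H = [[-5, 0], [0, -5]]
Verify stationarity: grad f(x*) = H x* + g = (0, 0).
Eigenvalues of H: -5, -5.
Both eigenvalues < 0, so H is negative definite -> x* is a strict local max.

max


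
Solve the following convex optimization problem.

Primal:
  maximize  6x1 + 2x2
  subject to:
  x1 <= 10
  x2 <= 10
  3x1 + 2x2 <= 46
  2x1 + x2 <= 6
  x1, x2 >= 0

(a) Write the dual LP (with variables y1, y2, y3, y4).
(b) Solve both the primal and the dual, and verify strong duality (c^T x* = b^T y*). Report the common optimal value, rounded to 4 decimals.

The standard primal-dual pair for 'max c^T x s.t. A x <= b, x >= 0' is:
  Dual:  min b^T y  s.t.  A^T y >= c,  y >= 0.

So the dual LP is:
  minimize  10y1 + 10y2 + 46y3 + 6y4
  subject to:
    y1 + 3y3 + 2y4 >= 6
    y2 + 2y3 + y4 >= 2
    y1, y2, y3, y4 >= 0

Solving the primal: x* = (3, 0).
  primal value c^T x* = 18.
Solving the dual: y* = (0, 0, 0, 3).
  dual value b^T y* = 18.
Strong duality: c^T x* = b^T y*. Confirmed.

18


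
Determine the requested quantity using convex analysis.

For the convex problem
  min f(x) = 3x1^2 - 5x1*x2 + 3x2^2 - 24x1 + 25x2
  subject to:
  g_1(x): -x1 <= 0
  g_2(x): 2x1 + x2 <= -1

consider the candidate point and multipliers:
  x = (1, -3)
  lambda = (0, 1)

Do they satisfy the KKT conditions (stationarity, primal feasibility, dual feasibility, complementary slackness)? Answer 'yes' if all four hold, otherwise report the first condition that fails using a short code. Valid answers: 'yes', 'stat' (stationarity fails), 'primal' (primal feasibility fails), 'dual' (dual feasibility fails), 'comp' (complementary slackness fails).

Gradient of f: grad f(x) = Q x + c = (-3, 2)
Constraint values g_i(x) = a_i^T x - b_i:
  g_1((1, -3)) = -1
  g_2((1, -3)) = 0
Stationarity residual: grad f(x) + sum_i lambda_i a_i = (-1, 3)
  -> stationarity FAILS
Primal feasibility (all g_i <= 0): OK
Dual feasibility (all lambda_i >= 0): OK
Complementary slackness (lambda_i * g_i(x) = 0 for all i): OK

Verdict: the first failing condition is stationarity -> stat.

stat


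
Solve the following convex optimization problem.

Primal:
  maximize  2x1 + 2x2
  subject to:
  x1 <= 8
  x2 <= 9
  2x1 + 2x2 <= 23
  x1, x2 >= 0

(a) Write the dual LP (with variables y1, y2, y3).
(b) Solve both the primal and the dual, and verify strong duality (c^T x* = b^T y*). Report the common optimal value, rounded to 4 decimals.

The standard primal-dual pair for 'max c^T x s.t. A x <= b, x >= 0' is:
  Dual:  min b^T y  s.t.  A^T y >= c,  y >= 0.

So the dual LP is:
  minimize  8y1 + 9y2 + 23y3
  subject to:
    y1 + 2y3 >= 2
    y2 + 2y3 >= 2
    y1, y2, y3 >= 0

Solving the primal: x* = (2.5, 9).
  primal value c^T x* = 23.
Solving the dual: y* = (0, 0, 1).
  dual value b^T y* = 23.
Strong duality: c^T x* = b^T y*. Confirmed.

23
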